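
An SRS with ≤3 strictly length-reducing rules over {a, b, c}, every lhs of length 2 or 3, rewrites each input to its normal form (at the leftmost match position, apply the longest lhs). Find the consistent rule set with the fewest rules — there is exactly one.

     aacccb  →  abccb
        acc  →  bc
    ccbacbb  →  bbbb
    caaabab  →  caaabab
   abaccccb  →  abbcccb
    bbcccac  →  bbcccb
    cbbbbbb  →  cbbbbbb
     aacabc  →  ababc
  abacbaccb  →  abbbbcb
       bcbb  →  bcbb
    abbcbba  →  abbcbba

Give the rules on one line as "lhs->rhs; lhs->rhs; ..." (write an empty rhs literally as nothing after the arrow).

ac->b; cba->ba

  | aacccb => abccb
  | acc => bc
  | ccbacbb => cbacbb => bacbb => bbbb
  | caaabab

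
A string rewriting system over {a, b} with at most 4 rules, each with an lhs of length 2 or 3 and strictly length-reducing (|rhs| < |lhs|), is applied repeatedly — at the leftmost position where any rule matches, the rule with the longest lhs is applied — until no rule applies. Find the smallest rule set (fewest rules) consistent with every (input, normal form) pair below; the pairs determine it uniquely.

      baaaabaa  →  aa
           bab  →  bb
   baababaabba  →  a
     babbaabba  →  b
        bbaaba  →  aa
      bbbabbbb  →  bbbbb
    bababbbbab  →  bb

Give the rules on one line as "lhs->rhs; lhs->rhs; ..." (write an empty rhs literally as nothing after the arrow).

ab->; ba->b; bba->a

  | baaaabaa => baaabaa => baabaa => babaa => bbaa => aa
  | bab => bb
  | baababaabba => bababaabba => bbabaabba => abaabba => aabba => aba => a
  | babbaabba => bbbaabba => baabba => babba => bbba => ba => b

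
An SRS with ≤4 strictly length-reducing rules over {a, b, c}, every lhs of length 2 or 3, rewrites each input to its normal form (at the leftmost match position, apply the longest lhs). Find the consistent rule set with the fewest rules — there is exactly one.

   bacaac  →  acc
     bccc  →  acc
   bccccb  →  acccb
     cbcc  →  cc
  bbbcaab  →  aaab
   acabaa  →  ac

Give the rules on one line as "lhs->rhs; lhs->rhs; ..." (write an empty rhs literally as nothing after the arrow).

  | bacaac => acaac => acac => acc
  | bccc => acc
  | bccccb => acccb
  | cbcc => cac => cc

ba->a; bc->a; ca->c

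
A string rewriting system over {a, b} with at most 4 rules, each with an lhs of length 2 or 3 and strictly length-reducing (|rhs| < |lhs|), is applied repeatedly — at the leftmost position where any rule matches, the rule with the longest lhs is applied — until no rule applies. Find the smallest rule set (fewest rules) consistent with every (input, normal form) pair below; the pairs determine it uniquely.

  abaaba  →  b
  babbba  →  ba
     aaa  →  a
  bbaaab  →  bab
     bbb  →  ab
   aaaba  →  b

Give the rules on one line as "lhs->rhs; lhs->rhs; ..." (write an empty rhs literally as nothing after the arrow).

  | abaaba => baba => bb => b
  | babbba => baaba => bba => ba
  | aaa => a
  | bbaaab => baaab => bab

aa->; aba->b; bb->b; bbb->ab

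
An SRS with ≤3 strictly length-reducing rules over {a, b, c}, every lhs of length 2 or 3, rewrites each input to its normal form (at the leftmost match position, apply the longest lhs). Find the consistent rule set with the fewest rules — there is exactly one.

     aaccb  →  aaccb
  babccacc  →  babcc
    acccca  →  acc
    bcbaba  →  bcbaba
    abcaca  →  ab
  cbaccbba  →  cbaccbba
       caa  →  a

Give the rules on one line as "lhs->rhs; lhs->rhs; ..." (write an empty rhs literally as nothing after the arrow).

  | aaccb
  | babccacc => babcc
  | acccca => acc
  | bcbaba

ca->; cca->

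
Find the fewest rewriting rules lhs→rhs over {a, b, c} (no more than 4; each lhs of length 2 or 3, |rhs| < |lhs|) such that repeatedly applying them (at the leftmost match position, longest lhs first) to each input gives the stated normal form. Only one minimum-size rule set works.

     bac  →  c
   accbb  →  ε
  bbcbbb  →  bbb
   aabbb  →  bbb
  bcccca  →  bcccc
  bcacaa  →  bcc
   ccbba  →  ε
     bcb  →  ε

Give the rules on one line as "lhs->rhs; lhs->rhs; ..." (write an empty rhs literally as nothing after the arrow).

  | bac => c
  | accbb => acab => acb => aa => ε
  | bbcbbb => bbabb => bbb
  | aabbb => bbb

aa->; ba->; ca->c; cb->a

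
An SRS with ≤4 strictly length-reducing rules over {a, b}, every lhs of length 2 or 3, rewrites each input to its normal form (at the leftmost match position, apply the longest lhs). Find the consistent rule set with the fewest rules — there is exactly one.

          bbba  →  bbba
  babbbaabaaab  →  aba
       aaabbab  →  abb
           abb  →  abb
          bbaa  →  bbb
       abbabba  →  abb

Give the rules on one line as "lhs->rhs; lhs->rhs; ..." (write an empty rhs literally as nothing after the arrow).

  | bbba
  | babbbaabaaab => aabbaabaaab => abaabaaab => abaaaab => abaab => aba
  | aaabbab => abbab => abaa => abb
  | abb

aa->b; aaa->a; aab->a; bab->aa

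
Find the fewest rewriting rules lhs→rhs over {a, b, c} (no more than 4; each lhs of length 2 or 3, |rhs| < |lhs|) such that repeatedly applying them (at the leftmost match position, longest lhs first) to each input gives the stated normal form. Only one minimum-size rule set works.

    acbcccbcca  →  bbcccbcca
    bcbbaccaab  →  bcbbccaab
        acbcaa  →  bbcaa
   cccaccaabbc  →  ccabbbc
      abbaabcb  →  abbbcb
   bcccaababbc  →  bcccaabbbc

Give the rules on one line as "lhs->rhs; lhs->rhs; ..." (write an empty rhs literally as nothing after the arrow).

  | acbcccbcca => bbcccbcca
  | bcbbaccaab => bcbbccaab
  | acbcaa => bbcaa
  | cccaccaabbc => ccaacaabbc => ccabaabbc => ccababbc => ccabbbc

ac->b; ba->b; cac->aa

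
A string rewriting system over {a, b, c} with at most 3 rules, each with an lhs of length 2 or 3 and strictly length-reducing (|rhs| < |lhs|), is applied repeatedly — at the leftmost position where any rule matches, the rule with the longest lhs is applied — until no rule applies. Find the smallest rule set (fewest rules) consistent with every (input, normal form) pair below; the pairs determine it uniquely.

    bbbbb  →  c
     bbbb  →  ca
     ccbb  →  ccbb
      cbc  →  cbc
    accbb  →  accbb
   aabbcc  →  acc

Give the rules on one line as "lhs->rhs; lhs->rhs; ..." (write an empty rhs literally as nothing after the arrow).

ab->a; abb->; bbb->ca

  | bbbbb => cabb => c
  | bbbb => cab => ca
  | ccbb
  | cbc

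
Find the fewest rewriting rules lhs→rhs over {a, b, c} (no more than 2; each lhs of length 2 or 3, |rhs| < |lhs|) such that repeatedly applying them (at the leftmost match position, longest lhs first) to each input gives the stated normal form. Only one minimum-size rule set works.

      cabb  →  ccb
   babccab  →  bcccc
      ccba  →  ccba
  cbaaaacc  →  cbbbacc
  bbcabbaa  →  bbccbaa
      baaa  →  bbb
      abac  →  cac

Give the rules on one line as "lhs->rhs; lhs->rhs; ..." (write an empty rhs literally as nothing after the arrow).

  | cabb => ccb
  | babccab => bcccab => bcccc
  | ccba
  | cbaaaacc => cbbbacc

aaa->bb; ab->c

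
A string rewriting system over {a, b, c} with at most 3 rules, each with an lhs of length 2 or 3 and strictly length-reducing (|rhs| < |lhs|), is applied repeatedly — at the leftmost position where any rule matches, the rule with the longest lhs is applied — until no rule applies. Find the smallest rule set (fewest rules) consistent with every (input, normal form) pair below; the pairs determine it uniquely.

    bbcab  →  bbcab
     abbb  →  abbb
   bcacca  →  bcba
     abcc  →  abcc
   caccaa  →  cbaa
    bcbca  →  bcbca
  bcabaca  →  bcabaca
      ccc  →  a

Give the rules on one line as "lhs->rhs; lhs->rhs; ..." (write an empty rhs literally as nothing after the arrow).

acc->b; ccc->a

  | bbcab
  | abbb
  | bcacca => bcba
  | abcc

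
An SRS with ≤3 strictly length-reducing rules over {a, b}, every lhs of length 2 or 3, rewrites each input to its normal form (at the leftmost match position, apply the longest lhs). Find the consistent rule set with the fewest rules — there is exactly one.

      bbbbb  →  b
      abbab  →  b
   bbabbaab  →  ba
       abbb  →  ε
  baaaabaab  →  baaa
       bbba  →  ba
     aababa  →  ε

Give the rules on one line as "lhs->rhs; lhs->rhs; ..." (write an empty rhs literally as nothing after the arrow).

  | bbbbb => bbb => b
  | abbab => bab => b
  | bbabbaab => abbaab => baab => ba
  | abbb => bb => ε

ab->; aba->; bb->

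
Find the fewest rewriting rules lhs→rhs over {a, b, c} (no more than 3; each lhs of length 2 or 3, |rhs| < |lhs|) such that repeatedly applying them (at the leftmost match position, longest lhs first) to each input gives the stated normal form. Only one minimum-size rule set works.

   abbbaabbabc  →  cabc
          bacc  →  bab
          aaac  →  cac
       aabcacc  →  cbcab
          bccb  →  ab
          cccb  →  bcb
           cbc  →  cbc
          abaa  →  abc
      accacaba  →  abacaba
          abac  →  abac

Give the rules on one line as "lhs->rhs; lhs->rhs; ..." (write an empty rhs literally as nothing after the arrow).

  | abbbaabbabc => aabaabbabc => cbaabbabc => cbcbbabc => cbcaabc => cbccbc => cbbbc => cabc
  | bacc => bab
  | aaac => cac
  | aabcacc => cbcacc => cbcab

aa->c; bb->a; cc->b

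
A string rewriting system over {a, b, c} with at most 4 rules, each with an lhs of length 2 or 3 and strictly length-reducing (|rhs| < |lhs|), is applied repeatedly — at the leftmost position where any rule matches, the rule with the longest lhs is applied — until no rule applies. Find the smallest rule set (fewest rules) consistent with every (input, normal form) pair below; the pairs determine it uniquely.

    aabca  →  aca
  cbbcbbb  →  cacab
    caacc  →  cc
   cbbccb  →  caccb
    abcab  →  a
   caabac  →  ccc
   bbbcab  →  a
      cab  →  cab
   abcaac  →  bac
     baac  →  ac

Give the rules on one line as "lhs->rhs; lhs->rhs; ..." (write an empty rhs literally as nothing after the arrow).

aa->b; bb->a; bba->c; bc->

  | aabca => bbca => aca
  | cbbcbbb => cacbbb => cacab
  | caacc => cbcc => cc
  | cbbccb => caccb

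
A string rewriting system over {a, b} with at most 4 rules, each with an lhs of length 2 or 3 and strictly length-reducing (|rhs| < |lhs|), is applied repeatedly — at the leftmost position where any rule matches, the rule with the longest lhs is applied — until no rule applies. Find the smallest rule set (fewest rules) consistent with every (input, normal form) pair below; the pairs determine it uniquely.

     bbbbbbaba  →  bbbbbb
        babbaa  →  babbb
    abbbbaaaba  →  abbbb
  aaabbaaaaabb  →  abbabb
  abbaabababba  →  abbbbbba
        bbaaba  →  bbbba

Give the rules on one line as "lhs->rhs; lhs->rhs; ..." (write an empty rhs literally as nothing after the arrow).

aa->b; aaa->a; aba->

  | bbbbbbaba => bbbbbb
  | babbaa => babbb
  | abbbbaaaba => abbbbaba => abbbb
  | aaabbaaaaabb => abbaaaaabb => abbaaabb => abbabb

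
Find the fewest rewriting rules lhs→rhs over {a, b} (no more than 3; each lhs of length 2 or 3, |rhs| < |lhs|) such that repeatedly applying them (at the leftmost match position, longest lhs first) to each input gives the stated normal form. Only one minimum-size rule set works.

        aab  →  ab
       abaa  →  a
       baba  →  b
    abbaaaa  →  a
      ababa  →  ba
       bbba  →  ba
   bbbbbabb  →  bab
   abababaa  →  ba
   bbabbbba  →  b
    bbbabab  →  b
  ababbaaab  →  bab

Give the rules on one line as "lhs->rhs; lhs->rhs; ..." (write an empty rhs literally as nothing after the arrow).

aa->a; aba->; bb->b

  | aab => ab
  | abaa => a
  | baba => b
  | abbaaaa => abaaaa => aaa => aa => a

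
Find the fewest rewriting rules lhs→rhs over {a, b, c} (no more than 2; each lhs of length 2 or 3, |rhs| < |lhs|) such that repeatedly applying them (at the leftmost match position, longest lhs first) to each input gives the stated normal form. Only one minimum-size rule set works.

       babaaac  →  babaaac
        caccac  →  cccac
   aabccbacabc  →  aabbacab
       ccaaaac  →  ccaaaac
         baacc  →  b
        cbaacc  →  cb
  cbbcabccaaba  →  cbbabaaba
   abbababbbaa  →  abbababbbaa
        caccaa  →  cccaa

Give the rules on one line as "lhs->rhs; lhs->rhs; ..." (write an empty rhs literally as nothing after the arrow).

  | babaaac
  | caccac => cccac
  | aabccbacabc => aabcbacabc => aabbacabc => aabbacab
  | ccaaaac

acc->cc; bc->b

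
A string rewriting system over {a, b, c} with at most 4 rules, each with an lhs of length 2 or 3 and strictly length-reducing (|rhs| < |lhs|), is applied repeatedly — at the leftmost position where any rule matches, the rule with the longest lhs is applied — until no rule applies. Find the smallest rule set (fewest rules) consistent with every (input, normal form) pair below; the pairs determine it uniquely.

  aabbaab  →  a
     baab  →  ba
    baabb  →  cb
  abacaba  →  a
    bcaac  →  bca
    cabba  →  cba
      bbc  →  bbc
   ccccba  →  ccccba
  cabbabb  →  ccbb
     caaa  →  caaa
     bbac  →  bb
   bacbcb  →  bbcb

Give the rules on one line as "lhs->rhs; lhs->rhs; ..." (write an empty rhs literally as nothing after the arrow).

ab->; ac->; bab->cb

  | aabbaab => abaab => aab => a
  | baab => ba
  | baabb => bab => cb
  | abacaba => acaba => aba => a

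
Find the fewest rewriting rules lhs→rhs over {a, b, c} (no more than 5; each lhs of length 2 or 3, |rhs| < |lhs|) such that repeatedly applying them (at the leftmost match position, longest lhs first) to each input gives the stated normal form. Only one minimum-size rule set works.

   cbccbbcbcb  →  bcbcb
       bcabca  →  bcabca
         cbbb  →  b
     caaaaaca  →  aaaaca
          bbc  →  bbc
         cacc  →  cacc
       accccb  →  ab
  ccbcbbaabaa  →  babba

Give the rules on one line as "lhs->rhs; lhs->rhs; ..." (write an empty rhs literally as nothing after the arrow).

aba->bb; caa->a; cbb->; ccb->b

  | cbccbbcbcb => cbbbcbcb => bcbcb
  | bcabca
  | cbbb => b
  | caaaaaca => aaaaca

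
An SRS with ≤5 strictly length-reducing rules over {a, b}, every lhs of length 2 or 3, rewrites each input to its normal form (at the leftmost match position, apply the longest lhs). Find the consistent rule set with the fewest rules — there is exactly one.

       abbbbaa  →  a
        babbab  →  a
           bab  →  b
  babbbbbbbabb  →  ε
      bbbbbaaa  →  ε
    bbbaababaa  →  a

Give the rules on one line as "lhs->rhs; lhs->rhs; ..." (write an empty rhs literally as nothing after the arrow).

aa->; ab->a; ba->; bb->

  | abbbbaa => abbbaa => abbaa => abaa => aaa => a
  | babbab => bbab => ab => a
  | bab => b
  | babbbbbbbabb => bbbbbbbabb => bbbbbabb => bbbabb => babb => bb => ε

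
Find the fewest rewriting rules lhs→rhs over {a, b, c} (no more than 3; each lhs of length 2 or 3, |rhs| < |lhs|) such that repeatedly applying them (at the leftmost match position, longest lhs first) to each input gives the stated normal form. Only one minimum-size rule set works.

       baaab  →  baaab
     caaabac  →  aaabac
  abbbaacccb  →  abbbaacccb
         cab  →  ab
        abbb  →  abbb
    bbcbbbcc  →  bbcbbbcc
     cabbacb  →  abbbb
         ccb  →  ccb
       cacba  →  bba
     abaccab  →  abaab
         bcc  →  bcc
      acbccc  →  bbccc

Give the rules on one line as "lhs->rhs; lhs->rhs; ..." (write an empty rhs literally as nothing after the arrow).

  | baaab
  | caaabac => aaabac
  | abbbaacccb
  | cab => ab

acb->bb; ca->a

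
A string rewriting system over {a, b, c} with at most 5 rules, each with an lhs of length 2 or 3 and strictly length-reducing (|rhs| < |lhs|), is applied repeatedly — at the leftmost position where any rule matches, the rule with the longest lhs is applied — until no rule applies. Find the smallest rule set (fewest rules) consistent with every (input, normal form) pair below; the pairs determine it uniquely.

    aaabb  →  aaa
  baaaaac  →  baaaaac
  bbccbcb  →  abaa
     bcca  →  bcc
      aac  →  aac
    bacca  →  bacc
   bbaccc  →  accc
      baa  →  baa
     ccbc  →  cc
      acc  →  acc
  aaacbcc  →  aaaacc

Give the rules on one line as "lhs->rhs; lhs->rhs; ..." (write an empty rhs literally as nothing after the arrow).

bb->; bbc->ab; ca->c; cb->a

  | aaabb => aaa
  | baaaaac
  | bbccbcb => abcbcb => abacb => abaa
  | bcca => bcc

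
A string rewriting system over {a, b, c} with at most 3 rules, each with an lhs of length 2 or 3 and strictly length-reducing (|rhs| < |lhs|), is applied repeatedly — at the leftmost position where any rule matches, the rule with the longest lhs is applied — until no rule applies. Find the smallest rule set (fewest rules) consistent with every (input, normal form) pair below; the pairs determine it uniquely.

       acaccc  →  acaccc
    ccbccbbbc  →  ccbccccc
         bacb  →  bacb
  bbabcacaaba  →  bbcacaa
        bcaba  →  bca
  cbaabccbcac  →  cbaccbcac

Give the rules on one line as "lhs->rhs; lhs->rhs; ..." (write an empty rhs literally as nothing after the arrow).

  | acaccc
  | ccbccbbbc => ccbccccc
  | bacb
  | bbabcacaaba => bbcacaaba => bbcacaa

ab->; bbb->cc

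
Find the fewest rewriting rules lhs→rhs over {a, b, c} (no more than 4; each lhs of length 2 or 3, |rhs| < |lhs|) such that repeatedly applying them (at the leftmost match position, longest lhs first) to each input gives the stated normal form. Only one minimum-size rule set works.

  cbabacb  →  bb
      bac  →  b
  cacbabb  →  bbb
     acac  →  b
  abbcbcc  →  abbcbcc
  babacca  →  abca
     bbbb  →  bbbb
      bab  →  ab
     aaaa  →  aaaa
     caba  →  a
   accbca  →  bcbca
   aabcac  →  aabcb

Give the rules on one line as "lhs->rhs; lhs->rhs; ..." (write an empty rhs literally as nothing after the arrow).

  | cbabacb => cabacb => bbacb => bacb => acb => bb
  | bac => ac => b
  | cacbabb => cbbabb => cbabb => cabb => bbb
  | acac => bac => ac => b

ac->b; ba->a; cab->bb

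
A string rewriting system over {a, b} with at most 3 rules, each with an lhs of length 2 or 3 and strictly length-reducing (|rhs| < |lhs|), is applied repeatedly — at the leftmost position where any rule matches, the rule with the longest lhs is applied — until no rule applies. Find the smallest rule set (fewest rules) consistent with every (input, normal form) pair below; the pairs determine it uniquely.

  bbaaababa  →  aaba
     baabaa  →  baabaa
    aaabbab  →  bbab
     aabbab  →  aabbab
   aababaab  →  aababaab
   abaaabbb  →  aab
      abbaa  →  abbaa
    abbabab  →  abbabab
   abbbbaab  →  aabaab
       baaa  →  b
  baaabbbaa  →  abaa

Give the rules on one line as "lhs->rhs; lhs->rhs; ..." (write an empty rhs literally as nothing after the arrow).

  | bbaaababa => bbbaba => aaba
  | baabaa
  | aaabbab => bbab
  | aabbab

aaa->; bbb->a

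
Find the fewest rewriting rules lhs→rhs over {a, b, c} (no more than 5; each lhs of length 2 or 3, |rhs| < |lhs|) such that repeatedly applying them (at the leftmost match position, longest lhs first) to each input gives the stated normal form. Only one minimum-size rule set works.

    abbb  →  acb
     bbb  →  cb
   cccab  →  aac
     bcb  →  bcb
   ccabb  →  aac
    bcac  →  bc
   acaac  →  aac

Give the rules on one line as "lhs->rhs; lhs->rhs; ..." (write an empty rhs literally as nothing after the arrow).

bb->c; ca->; cab->ac; cc->a

  | abbb => acb
  | bbb => cb
  | cccab => acab => aac
  | bcb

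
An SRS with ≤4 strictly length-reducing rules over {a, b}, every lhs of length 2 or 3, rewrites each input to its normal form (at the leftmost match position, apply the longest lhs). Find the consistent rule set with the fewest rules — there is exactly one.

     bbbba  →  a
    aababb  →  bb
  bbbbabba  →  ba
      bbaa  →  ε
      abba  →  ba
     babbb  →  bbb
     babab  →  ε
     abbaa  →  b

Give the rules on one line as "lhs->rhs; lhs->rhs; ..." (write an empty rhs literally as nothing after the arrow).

aa->; ab->; aba->ba; bba->a

  | bbbba => bba => a
  | aababb => babb => bb
  | bbbbabba => bbabba => abba => ba
  | bbaa => aa => ε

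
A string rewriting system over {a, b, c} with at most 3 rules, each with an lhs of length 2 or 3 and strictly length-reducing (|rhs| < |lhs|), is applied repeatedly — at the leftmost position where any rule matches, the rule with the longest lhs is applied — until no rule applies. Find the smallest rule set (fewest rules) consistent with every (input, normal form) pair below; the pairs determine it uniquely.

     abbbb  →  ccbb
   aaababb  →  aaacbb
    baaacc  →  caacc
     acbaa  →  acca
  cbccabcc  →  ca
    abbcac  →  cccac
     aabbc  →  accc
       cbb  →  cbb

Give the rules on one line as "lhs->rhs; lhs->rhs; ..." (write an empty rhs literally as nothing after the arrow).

abb->cc; ba->c; bcc->

  | abbbb => ccbb
  | aaababb => aaacbb
  | baaacc => caacc
  | acbaa => acca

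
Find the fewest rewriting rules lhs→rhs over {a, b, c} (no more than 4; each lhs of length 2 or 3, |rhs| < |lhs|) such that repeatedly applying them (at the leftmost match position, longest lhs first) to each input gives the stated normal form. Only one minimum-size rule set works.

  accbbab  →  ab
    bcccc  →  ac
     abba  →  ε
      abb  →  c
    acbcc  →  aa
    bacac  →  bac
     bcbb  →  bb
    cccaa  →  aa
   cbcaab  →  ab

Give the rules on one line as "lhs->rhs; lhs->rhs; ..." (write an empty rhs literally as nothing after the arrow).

abb->c; bc->; ca->; cc->a

  | accbbab => aabbab => acab => ab
  | bcccc => ccc => ac
  | abba => ca => ε
  | abb => c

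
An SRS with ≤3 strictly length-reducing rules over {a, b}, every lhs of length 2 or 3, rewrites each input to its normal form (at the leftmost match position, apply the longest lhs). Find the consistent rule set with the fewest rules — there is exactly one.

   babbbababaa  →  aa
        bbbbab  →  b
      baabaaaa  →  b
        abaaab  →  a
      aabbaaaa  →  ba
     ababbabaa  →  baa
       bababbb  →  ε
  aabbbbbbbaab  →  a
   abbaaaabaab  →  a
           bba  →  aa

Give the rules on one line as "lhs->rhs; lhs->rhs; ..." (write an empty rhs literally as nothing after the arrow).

  | babbbababaa => bbbababaa => abababaa => ababaa => abaa => aa
  | bbbbab => abbab => bab => b
  | baabaaaa => baaaaa => bbaa => aaa => b
  | abaaab => aaab => bb => a

aaa->b; ab->; bb->a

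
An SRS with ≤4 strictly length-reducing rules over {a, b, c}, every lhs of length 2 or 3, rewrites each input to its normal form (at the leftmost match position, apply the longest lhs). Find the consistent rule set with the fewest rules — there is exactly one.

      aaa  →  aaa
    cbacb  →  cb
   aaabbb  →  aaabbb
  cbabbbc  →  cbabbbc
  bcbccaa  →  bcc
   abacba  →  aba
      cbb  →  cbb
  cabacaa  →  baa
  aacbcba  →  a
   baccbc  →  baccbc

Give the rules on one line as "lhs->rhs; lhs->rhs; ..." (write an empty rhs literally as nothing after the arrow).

  | aaa
  | cbacb => cb
  | aaabbb
  | cbabbbc

acb->; bca->c; ca->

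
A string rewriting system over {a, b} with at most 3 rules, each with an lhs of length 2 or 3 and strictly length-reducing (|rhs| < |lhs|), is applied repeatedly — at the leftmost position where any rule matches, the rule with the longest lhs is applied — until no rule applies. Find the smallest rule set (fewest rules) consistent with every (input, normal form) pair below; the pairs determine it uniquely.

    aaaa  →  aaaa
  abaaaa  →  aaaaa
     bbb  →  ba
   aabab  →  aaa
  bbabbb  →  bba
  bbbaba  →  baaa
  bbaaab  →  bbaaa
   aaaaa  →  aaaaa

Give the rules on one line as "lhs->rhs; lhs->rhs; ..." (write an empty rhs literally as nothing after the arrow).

ab->a; bbb->ba

  | aaaa
  | abaaaa => aaaaa
  | bbb => ba
  | aabab => aaab => aaa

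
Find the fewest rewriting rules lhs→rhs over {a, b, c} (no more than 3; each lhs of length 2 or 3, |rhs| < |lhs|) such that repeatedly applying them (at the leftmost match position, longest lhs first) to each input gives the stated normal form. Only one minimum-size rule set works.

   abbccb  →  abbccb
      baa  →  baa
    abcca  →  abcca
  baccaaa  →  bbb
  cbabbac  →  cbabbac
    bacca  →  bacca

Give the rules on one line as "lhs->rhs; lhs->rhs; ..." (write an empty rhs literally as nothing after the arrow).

aca->bb; caa->

  | abbccb
  | baa
  | abcca
  | baccaaa => baca => bbb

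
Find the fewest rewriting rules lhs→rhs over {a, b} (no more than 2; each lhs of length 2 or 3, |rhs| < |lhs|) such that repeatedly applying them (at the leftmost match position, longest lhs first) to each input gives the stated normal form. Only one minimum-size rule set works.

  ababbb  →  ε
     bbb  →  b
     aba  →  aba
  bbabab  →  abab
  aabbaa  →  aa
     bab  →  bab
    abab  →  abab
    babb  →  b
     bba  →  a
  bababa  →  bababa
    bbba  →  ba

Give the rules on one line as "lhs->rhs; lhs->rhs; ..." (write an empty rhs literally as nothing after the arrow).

abb->bb; bb->

  | ababbb => abbbb => bbbb => bb => ε
  | bbb => b
  | aba
  | bbabab => abab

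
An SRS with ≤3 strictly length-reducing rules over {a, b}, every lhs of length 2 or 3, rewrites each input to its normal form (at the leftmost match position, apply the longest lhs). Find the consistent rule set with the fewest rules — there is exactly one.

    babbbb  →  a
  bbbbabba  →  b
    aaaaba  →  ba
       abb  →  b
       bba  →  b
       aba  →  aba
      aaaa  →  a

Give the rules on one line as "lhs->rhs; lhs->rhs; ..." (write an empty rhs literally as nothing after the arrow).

  | babbbb => baabb => bb => a
  | bbbbabba => abbabba => aaabba => babba => baaa => bba => aa => b
  | aaaaba => baaba => ba
  | abb => aa => b

aa->b; aab->; bb->a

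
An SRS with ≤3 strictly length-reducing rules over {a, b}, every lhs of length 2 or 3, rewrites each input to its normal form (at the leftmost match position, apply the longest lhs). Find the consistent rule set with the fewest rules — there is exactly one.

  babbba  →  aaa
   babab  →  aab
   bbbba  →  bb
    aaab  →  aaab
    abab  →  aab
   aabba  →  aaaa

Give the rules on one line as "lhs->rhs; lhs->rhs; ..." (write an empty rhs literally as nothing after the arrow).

  | babbba => abbba => aaba => aaa
  | babab => abab => aab
  | bbbba => bb
  | aaab

abb->aa; ba->a; bba->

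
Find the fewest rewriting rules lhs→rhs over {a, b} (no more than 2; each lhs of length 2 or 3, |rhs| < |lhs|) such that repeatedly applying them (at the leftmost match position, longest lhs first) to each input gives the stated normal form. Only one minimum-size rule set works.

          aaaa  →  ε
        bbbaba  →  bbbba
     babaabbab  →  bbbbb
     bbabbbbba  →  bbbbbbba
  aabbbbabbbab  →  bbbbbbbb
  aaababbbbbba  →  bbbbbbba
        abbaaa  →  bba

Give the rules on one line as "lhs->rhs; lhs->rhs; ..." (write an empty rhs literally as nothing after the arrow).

aa->; ab->b

  | aaaa => aa => ε
  | bbbaba => bbbba
  | babaabbab => bbaabbab => bbbbab => bbbbb
  | bbabbbbba => bbbbbbba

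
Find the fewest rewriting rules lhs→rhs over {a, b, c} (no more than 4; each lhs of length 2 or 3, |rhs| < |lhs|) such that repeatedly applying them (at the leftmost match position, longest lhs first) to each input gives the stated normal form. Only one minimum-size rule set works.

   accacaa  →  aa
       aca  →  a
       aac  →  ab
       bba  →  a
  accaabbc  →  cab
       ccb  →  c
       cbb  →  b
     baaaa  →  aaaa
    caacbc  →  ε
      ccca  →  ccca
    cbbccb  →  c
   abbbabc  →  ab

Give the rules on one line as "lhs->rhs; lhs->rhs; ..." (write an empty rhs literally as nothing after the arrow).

  | accacaa => bcacaa => cacaa => cbaa => aa
  | aca => ba => a
  | aac => ab
  | bba => ba => a

ac->b; ba->a; bc->c; cb->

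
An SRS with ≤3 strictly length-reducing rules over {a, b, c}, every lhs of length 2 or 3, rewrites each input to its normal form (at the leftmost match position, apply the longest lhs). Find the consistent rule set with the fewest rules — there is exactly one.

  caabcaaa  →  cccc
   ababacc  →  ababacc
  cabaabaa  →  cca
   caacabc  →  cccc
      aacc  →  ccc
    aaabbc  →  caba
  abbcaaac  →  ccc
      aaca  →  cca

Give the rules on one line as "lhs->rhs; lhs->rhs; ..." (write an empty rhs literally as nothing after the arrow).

  | caabcaaa => ccbcaaa => ccaaaa => cccaa => cccc
  | ababacc
  | cabaabaa => cabcbaa => caabaa => ccbaa => ccbc => cca
  | caacabc => cccabc => cccaa => cccc

aa->c; bc->a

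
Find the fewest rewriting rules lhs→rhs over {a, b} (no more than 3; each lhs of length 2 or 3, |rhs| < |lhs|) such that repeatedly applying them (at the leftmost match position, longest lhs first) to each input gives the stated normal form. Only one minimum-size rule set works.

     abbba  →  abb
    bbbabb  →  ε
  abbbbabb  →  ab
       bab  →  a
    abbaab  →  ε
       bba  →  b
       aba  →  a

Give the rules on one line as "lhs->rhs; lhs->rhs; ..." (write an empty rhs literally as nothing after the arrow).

  | abbba => abb
  | bbbabb => bbab => ba => ε
  | abbbbabb => abbbab => abba => ab
  | bab => a

aa->; ba->; bab->a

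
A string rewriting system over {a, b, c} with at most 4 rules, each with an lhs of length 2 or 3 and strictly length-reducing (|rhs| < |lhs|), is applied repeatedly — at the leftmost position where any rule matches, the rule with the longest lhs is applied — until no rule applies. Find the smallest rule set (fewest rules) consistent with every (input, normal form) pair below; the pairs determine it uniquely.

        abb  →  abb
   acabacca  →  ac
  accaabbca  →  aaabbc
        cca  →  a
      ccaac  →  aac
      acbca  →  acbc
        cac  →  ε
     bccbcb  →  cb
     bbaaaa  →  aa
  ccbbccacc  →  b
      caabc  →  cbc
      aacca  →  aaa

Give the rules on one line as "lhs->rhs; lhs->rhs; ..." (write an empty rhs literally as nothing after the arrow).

  | abb
  | acabacca => acbacca => accca => aca => ac
  | accaabbca => aaabbca => aaabbc
  | cca => a

ba->; bcb->cb; ca->c; cc->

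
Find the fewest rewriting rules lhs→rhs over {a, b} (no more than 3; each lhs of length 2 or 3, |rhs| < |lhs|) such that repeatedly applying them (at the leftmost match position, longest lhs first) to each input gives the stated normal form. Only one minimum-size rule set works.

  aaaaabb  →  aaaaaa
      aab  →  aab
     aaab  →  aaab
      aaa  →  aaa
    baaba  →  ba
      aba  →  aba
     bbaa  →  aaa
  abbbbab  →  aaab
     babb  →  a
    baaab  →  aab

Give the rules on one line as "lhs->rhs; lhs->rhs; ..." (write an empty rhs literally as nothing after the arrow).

baa->bb; bb->a; bbb->b

  | aaaaabb => aaaaaa
  | aab
  | aaab
  | aaa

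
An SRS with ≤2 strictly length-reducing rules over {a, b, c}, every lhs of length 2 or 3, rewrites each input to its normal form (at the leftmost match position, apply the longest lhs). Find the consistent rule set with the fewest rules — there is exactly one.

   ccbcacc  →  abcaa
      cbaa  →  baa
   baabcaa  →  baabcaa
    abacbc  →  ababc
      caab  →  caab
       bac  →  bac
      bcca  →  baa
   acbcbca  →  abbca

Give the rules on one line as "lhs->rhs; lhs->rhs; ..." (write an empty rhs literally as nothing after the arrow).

cb->b; cc->a

  | ccbcacc => abcacc => abcaa
  | cbaa => baa
  | baabcaa
  | abacbc => ababc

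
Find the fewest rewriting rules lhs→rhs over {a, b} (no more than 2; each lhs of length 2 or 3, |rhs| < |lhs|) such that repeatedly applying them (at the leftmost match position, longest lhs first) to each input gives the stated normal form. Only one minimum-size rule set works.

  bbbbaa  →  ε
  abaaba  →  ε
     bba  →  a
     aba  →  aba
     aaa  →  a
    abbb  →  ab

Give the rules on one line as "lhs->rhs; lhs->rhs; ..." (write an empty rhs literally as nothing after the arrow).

aa->; bb->

  | bbbbaa => bbaa => aa => ε
  | abaaba => abba => aa => ε
  | bba => a
  | aba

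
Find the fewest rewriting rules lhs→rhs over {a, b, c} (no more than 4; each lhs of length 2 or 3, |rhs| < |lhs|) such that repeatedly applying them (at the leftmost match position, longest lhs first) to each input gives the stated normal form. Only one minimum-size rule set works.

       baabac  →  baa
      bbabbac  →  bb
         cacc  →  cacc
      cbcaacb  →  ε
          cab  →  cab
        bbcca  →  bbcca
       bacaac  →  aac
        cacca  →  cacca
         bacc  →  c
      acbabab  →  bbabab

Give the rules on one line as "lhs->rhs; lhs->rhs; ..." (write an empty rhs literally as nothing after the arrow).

abb->b; acb->bb; bac->; cb->

  | baabac => baa
  | bbabbac => bbbac => bb
  | cacc
  | cbcaacb => caacb => cabb => cb => ε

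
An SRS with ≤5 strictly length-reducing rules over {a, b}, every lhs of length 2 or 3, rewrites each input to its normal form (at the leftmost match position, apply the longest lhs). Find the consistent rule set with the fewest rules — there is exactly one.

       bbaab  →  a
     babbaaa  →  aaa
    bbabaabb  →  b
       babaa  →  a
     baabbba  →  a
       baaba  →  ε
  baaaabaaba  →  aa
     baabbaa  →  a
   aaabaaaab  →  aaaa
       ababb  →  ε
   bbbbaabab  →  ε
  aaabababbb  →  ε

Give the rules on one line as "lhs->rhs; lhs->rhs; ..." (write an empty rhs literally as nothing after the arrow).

  | bbaab => aab => a
  | babbaaa => bbaaa => aaa
  | bbabaabb => abaabb => abb => b
  | babaa => baa => a

ab->; aba->; ba->; bb->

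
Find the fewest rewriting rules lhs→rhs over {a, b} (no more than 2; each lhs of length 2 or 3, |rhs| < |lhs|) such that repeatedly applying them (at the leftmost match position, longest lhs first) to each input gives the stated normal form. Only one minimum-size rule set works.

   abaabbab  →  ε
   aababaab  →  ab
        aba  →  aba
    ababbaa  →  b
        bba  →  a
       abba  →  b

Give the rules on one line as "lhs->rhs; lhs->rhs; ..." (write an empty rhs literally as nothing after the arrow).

  | abaabbab => abbbbab => abbab => aab => bb => ε
  | aababaab => bbabaab => abaab => abbb => ab
  | aba
  | ababbaa => abaaa => abba => aa => b

aa->b; bb->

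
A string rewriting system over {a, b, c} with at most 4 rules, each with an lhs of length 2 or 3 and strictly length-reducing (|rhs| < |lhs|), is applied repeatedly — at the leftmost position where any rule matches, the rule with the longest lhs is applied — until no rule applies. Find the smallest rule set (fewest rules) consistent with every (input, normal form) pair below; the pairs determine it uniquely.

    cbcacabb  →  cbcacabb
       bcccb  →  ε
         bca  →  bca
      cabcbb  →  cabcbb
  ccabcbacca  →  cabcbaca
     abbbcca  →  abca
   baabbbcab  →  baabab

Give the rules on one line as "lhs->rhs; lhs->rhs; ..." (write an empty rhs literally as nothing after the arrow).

  | cbcacabb
  | bcccb => bccb => bbc => ε
  | bca
  | cabcbb

bbc->; cc->c; ccb->bc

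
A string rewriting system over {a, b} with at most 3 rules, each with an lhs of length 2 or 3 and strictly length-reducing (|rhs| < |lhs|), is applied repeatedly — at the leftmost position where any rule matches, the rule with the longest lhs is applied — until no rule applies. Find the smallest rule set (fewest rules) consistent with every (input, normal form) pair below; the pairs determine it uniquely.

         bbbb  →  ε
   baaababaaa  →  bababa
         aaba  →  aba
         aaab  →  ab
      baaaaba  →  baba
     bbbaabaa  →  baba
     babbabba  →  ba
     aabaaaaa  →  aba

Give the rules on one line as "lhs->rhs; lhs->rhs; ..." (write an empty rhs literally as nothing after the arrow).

  | bbbb => bb => ε
  | baaababaaa => baababaaa => bababaaa => bababaa => bababa
  | aaba => aba
  | aaab => aab => ab

aa->a; bb->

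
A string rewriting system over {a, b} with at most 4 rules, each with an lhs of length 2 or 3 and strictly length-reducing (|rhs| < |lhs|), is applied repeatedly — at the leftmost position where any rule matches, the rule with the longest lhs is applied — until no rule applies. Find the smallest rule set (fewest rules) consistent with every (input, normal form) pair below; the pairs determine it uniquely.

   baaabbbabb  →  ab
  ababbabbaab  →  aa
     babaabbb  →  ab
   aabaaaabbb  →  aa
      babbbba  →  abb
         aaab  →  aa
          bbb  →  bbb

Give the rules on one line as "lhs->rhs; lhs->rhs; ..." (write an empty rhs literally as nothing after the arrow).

  | baaabbbabb => aaabbbabb => aabbabb => ababb => aabb => ab
  | ababbabbaab => aabbabbaab => ababbaab => aabbaab => abaab => aaab => aa
  | babaabbb => abaabbb => aaabbb => aabb => ab
  | aabaaaabbb => aaaaabbb => aaaabb => aaab => aa

aab->a; ba->a; bba->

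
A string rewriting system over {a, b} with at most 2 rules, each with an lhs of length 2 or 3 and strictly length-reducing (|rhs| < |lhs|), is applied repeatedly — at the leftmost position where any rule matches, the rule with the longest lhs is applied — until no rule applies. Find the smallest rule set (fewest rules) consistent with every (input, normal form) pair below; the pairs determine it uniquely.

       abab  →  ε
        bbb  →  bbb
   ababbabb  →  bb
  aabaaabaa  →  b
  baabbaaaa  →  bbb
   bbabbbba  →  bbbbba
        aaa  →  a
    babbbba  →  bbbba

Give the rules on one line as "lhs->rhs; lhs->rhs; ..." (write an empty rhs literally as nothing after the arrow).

aa->; ab->

  | abab => ab => ε
  | bbb
  | ababbabb => abbabb => babb => bb
  | aabaaabaa => baaabaa => babaa => baa => b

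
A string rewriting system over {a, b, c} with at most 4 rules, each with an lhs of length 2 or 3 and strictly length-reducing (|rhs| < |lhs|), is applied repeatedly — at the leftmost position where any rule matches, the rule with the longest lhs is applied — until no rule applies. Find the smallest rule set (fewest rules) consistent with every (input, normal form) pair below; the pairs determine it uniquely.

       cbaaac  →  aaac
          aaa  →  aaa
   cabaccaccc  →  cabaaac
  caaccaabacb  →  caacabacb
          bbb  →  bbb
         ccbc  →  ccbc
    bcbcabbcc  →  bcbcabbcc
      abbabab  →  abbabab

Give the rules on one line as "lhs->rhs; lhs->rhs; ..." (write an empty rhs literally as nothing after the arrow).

cba->a; cca->c; ccc->aa

  | cbaaac => aaac
  | aaa
  | cabaccaccc => cabacccc => cabaaac
  | caaccaabacb => caacabacb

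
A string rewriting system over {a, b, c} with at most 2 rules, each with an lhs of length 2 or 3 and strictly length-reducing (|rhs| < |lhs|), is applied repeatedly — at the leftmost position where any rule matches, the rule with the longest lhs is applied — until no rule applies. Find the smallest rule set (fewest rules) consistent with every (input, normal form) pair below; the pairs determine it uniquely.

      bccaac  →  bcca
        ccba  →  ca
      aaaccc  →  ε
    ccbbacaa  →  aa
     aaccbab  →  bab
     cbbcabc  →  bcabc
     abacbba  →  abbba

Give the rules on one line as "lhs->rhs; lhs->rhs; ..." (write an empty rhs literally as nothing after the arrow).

  | bccaac => bcca
  | ccba => ca
  | aaaccc => aacc => ac => ε
  | ccbbacaa => cbacaa => acaa => aa

ac->; cb->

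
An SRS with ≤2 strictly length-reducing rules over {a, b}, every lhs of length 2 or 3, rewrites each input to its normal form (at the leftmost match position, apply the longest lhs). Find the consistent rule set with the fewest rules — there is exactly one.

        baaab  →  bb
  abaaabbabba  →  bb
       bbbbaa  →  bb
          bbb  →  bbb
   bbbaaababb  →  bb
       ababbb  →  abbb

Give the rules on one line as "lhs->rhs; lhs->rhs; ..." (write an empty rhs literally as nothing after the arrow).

aa->b; ba->

  | baaab => aab => bb
  | abaaabbabba => aaabbabba => babbabba => bbabba => bbba => bb
  | bbbbaa => bbba => bb
  | bbb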